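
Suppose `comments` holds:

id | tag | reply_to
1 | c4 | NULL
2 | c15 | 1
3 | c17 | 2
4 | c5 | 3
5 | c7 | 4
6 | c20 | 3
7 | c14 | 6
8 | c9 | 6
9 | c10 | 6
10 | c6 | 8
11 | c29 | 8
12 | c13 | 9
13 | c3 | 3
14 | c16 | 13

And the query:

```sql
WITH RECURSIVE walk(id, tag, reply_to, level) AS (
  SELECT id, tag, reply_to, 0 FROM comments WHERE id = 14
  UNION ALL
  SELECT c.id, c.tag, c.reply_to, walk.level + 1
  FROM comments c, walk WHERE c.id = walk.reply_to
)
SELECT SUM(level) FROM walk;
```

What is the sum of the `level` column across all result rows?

10

Base: id=14 (c16), reply_to=13, level 0.
Iteration 1: join on id=13 -> c3 (id 13, reply_to=3, level 1).
Iteration 2: join on id=3 -> c17 (id 3, reply_to=2, level 2).
Iteration 3: join on id=2 -> c15 (id 2, reply_to=1, level 3).
Iteration 4: join on id=1 -> c4 (id 1, reply_to=NULL, level 4).
Iteration 5: reply_to is NULL; no match; recursion stops.
SUM(level) = 0 + 1 + 2 + 3 + 4 = 10.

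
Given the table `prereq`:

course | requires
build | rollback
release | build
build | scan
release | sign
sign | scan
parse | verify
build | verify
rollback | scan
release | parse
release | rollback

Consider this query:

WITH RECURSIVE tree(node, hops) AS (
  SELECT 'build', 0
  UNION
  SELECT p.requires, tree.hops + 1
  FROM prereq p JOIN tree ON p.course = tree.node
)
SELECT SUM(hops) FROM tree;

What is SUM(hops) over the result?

Base: (build, hops=0).
Iteration 1: edges from {build} -> (rollback, hops=1), (scan, hops=1), (verify, hops=1).
Iteration 2: edges from {rollback,scan,verify} -> (scan, hops=2).
Iteration 3: no outgoing edges from {scan}; recursion stops.
SUM(hops) = 0 + 1 + 1 + 1 + 2 = 5.

5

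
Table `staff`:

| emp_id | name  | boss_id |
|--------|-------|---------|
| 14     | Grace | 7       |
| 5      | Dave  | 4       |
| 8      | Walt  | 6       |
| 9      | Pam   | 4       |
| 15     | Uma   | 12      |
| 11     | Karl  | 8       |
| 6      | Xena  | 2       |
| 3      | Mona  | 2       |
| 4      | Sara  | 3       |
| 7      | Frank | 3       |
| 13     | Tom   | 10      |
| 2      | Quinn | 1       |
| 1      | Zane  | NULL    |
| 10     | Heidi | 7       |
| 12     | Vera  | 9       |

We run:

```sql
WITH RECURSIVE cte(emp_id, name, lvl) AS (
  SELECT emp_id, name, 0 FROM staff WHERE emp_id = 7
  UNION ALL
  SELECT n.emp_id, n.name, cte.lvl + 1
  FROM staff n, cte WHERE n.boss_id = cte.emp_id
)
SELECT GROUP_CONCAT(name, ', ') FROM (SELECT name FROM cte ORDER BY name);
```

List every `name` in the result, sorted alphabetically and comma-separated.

Base: emp_id=7 (Frank) at lvl 0.
Iteration 1: rows with boss_id in {7} -> Heidi (id 10, lvl 1), Grace (id 14, lvl 1).
Iteration 2: rows with boss_id in {10,14} -> Tom (id 13, lvl 2).
Iteration 3: no rows with boss_id in {13}; recursion stops.

Frank, Grace, Heidi, Tom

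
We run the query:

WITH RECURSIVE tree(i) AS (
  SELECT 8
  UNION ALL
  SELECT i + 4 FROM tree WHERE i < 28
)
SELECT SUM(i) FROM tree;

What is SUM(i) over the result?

108

Base: i=8.
Iteration 1: 8 < 28 holds -> i = 8 + 4 = 12.
Iteration 2: 12 < 28 holds -> i = 12 + 4 = 16.
Iteration 3: 16 < 28 holds -> i = 16 + 4 = 20.
Iteration 4: 20 < 28 holds -> i = 20 + 4 = 24.
Iteration 5: 24 < 28 holds -> i = 24 + 4 = 28.
Iteration 6: 28 < 28 fails; recursion stops.
SUM(i) = 8 + 12 + 16 + 20 + 24 + 28 = 108.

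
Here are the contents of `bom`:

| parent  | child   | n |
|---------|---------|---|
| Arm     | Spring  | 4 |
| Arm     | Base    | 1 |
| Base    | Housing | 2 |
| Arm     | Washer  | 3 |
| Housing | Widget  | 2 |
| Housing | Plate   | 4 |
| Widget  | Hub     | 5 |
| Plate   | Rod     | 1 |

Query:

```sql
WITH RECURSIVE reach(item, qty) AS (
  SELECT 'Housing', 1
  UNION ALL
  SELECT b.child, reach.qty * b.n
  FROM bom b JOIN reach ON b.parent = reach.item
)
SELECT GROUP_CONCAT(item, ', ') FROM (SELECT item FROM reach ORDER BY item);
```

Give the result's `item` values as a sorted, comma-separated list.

Base: (Housing, qty=1).
Iteration 1: components of {Housing} -> Plate = 1*4 = 4, Widget = 1*2 = 2.
Iteration 2: components of {Plate,Widget} -> Hub = 2*5 = 10, Rod = 4*1 = 4.
Iteration 3: no further components; recursion stops.

Housing, Hub, Plate, Rod, Widget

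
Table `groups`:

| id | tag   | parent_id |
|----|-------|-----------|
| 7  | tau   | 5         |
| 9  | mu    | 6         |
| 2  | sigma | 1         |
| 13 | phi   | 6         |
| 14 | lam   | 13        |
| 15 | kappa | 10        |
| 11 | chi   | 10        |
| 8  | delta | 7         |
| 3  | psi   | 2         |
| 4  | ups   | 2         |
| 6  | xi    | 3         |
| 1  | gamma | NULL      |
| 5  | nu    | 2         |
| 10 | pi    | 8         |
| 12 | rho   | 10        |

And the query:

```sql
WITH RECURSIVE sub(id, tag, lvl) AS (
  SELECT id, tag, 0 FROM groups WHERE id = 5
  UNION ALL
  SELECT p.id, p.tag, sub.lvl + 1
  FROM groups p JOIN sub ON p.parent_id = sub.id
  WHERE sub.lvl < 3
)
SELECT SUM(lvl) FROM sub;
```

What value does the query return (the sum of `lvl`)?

Base: id=5 (nu) at lvl 0.
Iteration 1: rows with parent_id in {5} -> tau (id 7, lvl 1).
Iteration 2: rows with parent_id in {7} -> delta (id 8, lvl 2).
Iteration 3: rows with parent_id in {8} -> pi (id 10, lvl 3).
Iteration 4: lvl < 3 fails for all current rows; recursion stops.
SUM(lvl) = 0 + 1 + 2 + 3 = 6.

6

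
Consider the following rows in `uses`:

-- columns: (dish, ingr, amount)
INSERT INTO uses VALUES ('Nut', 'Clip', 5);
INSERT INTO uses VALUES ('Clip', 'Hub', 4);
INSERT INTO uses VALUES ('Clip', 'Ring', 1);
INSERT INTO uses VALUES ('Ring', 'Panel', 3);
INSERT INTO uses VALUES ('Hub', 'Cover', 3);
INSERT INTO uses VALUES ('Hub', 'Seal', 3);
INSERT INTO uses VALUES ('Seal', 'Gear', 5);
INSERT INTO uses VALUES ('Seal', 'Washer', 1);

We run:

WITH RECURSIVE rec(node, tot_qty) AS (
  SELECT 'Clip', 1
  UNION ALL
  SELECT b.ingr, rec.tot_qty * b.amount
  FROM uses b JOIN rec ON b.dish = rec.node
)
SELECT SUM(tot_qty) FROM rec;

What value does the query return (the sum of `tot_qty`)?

Base: (Clip, tot_qty=1).
Iteration 1: components of {Clip} -> Hub = 1*4 = 4, Ring = 1*1 = 1.
Iteration 2: components of {Hub,Ring} -> Cover = 4*3 = 12, Panel = 1*3 = 3, Seal = 4*3 = 12.
Iteration 3: components of {Cover,Panel,Seal} -> Gear = 12*5 = 60, Washer = 12*1 = 12.
Iteration 4: no further components; recursion stops.
SUM(tot_qty) = 1 + 4 + 1 + 12 + 12 + 3 + 60 + 12 = 105.

105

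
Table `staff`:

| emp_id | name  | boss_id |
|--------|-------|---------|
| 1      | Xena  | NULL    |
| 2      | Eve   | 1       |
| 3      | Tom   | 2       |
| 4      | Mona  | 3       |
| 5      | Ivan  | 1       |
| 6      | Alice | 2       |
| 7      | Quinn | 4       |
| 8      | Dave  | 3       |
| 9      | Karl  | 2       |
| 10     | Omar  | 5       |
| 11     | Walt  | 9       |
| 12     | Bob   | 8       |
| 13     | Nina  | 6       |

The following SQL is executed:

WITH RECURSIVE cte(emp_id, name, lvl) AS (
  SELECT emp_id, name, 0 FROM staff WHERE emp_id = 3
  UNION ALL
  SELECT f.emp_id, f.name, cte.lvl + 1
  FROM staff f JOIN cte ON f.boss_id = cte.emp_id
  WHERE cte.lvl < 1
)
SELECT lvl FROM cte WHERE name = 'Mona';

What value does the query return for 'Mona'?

1

Base: emp_id=3 (Tom) at lvl 0.
Iteration 1: rows with boss_id in {3} -> Mona (id 4, lvl 1), Dave (id 8, lvl 1).
Iteration 2: lvl < 1 fails for all current rows; recursion stops.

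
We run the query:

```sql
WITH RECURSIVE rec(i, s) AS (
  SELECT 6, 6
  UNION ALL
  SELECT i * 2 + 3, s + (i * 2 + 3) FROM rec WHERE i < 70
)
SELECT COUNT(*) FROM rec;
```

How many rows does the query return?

Base: i=6, s=6.
Iteration 1: 6 < 70 holds -> i = 6 * 2 + 3 = 15, s = 6 + 15 = 21.
Iteration 2: 15 < 70 holds -> i = 15 * 2 + 3 = 33, s = 21 + 33 = 54.
Iteration 3: 33 < 70 holds -> i = 33 * 2 + 3 = 69, s = 54 + 69 = 123.
Iteration 4: 69 < 70 holds -> i = 69 * 2 + 3 = 141, s = 123 + 141 = 264.
Iteration 5: 141 < 70 fails; recursion stops.
Total rows emitted: 5.

5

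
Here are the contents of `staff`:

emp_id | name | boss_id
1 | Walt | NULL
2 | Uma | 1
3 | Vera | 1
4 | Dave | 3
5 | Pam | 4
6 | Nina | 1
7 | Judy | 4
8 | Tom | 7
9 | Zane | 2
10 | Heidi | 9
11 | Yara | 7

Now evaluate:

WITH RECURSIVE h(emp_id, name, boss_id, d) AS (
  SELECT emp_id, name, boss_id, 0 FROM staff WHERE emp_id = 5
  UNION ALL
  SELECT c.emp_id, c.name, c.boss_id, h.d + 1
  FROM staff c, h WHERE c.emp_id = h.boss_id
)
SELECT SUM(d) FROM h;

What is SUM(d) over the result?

6

Base: emp_id=5 (Pam), boss_id=4, d 0.
Iteration 1: join on emp_id=4 -> Dave (id 4, boss_id=3, d 1).
Iteration 2: join on emp_id=3 -> Vera (id 3, boss_id=1, d 2).
Iteration 3: join on emp_id=1 -> Walt (id 1, boss_id=NULL, d 3).
Iteration 4: boss_id is NULL; no match; recursion stops.
SUM(d) = 0 + 1 + 2 + 3 = 6.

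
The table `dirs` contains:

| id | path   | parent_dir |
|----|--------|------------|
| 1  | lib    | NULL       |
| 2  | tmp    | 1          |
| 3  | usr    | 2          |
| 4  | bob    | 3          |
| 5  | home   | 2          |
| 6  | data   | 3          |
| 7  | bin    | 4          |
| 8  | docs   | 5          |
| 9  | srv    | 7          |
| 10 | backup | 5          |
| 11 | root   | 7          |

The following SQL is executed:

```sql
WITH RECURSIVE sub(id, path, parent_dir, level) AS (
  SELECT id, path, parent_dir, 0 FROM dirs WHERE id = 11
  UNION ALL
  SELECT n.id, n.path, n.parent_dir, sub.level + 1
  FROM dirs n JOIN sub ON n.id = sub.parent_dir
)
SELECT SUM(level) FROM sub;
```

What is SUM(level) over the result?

15

Base: id=11 (root), parent_dir=7, level 0.
Iteration 1: join on id=7 -> bin (id 7, parent_dir=4, level 1).
Iteration 2: join on id=4 -> bob (id 4, parent_dir=3, level 2).
Iteration 3: join on id=3 -> usr (id 3, parent_dir=2, level 3).
Iteration 4: join on id=2 -> tmp (id 2, parent_dir=1, level 4).
Iteration 5: join on id=1 -> lib (id 1, parent_dir=NULL, level 5).
Iteration 6: parent_dir is NULL; no match; recursion stops.
SUM(level) = 0 + 1 + 2 + 3 + 4 + 5 = 15.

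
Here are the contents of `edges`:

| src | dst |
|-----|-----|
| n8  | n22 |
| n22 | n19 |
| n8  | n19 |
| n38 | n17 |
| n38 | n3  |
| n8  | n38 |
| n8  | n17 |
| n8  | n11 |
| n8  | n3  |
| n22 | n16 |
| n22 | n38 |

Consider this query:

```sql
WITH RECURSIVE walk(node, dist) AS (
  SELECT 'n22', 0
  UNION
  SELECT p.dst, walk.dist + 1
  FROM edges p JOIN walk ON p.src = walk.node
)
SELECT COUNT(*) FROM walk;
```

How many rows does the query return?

6

Base: (n22, dist=0).
Iteration 1: edges from {n22} -> (n16, dist=1), (n19, dist=1), (n38, dist=1).
Iteration 2: edges from {n16,n19,n38} -> (n17, dist=2), (n3, dist=2).
Iteration 3: no outgoing edges from {n17,n3}; recursion stops.
Total rows emitted: 6.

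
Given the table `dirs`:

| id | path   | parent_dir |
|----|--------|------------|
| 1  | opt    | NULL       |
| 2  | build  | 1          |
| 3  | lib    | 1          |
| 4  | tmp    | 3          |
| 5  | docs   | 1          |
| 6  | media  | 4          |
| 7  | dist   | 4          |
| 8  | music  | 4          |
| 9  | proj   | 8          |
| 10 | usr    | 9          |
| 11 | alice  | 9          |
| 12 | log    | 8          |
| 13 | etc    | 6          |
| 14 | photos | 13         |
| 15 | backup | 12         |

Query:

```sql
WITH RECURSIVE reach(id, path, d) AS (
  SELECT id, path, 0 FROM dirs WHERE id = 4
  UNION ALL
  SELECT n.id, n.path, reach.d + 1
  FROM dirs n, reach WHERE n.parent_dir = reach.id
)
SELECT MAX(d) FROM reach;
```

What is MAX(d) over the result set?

3

Base: id=4 (tmp) at d 0.
Iteration 1: rows with parent_dir in {4} -> media (id 6, d 1), dist (id 7, d 1), music (id 8, d 1).
Iteration 2: rows with parent_dir in {6,7,8} -> proj (id 9, d 2), log (id 12, d 2), etc (id 13, d 2).
Iteration 3: rows with parent_dir in {9,12,13} -> usr (id 10, d 3), alice (id 11, d 3), photos (id 14, d 3), backup (id 15, d 3).
Iteration 4: no rows with parent_dir in {10,11,14,15}; recursion stops.
d values: 0, 1, 1, 1, 2, 2, 2, 3, 3, 3, 3; the maximum is 3.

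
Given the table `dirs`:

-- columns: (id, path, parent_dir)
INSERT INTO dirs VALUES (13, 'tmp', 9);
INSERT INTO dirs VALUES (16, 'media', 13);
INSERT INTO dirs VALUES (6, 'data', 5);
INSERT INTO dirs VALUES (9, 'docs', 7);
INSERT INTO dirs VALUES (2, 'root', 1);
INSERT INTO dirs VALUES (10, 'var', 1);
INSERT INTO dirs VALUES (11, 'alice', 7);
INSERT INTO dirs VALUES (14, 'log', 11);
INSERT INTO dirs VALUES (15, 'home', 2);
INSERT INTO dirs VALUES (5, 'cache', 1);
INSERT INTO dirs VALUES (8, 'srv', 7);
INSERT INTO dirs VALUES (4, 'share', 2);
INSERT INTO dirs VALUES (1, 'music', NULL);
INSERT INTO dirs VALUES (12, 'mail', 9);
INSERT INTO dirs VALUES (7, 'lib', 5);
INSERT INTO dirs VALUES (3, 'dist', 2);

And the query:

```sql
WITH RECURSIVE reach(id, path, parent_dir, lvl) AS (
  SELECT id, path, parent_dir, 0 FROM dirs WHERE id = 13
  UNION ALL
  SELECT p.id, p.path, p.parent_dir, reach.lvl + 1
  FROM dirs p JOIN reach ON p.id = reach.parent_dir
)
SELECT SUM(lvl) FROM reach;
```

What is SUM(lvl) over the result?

Base: id=13 (tmp), parent_dir=9, lvl 0.
Iteration 1: join on id=9 -> docs (id 9, parent_dir=7, lvl 1).
Iteration 2: join on id=7 -> lib (id 7, parent_dir=5, lvl 2).
Iteration 3: join on id=5 -> cache (id 5, parent_dir=1, lvl 3).
Iteration 4: join on id=1 -> music (id 1, parent_dir=NULL, lvl 4).
Iteration 5: parent_dir is NULL; no match; recursion stops.
SUM(lvl) = 0 + 1 + 2 + 3 + 4 = 10.

10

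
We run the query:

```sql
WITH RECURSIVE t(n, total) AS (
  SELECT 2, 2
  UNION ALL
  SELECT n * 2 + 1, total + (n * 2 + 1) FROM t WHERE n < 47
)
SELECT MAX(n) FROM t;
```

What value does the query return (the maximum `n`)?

47

Base: n=2, total=2.
Iteration 1: 2 < 47 holds -> n = 2 * 2 + 1 = 5, total = 2 + 5 = 7.
Iteration 2: 5 < 47 holds -> n = 5 * 2 + 1 = 11, total = 7 + 11 = 18.
Iteration 3: 11 < 47 holds -> n = 11 * 2 + 1 = 23, total = 18 + 23 = 41.
Iteration 4: 23 < 47 holds -> n = 23 * 2 + 1 = 47, total = 41 + 47 = 88.
Iteration 5: 47 < 47 fails; recursion stops.
n values: 2, 5, 11, 23, 47; the maximum is 47.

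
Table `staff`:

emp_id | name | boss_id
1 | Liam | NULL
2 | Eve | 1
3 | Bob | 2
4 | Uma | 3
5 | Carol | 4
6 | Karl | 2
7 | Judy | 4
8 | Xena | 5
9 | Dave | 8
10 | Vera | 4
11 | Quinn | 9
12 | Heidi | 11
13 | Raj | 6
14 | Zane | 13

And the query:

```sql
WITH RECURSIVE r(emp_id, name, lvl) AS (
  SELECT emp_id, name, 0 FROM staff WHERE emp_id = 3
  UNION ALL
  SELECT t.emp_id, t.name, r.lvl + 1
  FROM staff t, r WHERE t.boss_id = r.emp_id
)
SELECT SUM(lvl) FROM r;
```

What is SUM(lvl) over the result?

Base: emp_id=3 (Bob) at lvl 0.
Iteration 1: rows with boss_id in {3} -> Uma (id 4, lvl 1).
Iteration 2: rows with boss_id in {4} -> Carol (id 5, lvl 2), Judy (id 7, lvl 2), Vera (id 10, lvl 2).
Iteration 3: rows with boss_id in {5,7,10} -> Xena (id 8, lvl 3).
Iteration 4: rows with boss_id in {8} -> Dave (id 9, lvl 4).
Iteration 5: rows with boss_id in {9} -> Quinn (id 11, lvl 5).
Iteration 6: rows with boss_id in {11} -> Heidi (id 12, lvl 6).
Iteration 7: no rows with boss_id in {12}; recursion stops.
SUM(lvl) = 0 + 1 + 2 + 2 + 2 + 3 + 4 + 5 + 6 = 25.

25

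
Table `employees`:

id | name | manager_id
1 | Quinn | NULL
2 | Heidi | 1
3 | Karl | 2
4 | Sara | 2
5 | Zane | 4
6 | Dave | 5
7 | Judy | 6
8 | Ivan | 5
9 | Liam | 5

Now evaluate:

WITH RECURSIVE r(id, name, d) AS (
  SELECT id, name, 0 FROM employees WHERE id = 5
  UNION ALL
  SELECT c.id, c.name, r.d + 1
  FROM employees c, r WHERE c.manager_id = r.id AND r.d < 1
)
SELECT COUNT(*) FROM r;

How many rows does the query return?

4

Base: id=5 (Zane) at d 0.
Iteration 1: rows with manager_id in {5} -> Dave (id 6, d 1), Ivan (id 8, d 1), Liam (id 9, d 1).
Iteration 2: d < 1 fails for all current rows; recursion stops.
Total rows emitted: 4.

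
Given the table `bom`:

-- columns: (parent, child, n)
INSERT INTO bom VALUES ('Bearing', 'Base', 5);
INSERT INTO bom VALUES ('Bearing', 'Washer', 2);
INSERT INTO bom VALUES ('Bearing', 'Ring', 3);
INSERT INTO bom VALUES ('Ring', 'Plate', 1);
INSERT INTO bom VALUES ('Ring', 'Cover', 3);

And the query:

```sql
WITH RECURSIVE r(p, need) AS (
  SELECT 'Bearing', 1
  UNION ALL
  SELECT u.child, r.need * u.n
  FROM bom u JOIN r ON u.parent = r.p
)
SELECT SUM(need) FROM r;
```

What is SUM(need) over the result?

Base: (Bearing, need=1).
Iteration 1: components of {Bearing} -> Base = 1*5 = 5, Ring = 1*3 = 3, Washer = 1*2 = 2.
Iteration 2: components of {Base,Ring,Washer} -> Cover = 3*3 = 9, Plate = 3*1 = 3.
Iteration 3: no further components; recursion stops.
SUM(need) = 1 + 5 + 2 + 3 + 3 + 9 = 23.

23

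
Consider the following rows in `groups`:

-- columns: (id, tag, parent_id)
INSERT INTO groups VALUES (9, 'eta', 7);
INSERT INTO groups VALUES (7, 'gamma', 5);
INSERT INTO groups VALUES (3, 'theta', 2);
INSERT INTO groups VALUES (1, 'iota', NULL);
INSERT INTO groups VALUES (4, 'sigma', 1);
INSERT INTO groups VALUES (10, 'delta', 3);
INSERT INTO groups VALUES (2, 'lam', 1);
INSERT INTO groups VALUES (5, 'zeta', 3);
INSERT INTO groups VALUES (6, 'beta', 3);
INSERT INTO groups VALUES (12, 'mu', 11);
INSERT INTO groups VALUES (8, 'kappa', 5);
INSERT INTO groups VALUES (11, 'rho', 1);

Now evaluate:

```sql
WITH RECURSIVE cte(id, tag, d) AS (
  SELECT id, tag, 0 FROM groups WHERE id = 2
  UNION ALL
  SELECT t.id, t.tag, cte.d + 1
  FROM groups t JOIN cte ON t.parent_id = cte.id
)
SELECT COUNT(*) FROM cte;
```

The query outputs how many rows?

8

Base: id=2 (lam) at d 0.
Iteration 1: rows with parent_id in {2} -> theta (id 3, d 1).
Iteration 2: rows with parent_id in {3} -> zeta (id 5, d 2), beta (id 6, d 2), delta (id 10, d 2).
Iteration 3: rows with parent_id in {5,6,10} -> gamma (id 7, d 3), kappa (id 8, d 3).
Iteration 4: rows with parent_id in {7,8} -> eta (id 9, d 4).
Iteration 5: no rows with parent_id in {9}; recursion stops.
Total rows emitted: 8.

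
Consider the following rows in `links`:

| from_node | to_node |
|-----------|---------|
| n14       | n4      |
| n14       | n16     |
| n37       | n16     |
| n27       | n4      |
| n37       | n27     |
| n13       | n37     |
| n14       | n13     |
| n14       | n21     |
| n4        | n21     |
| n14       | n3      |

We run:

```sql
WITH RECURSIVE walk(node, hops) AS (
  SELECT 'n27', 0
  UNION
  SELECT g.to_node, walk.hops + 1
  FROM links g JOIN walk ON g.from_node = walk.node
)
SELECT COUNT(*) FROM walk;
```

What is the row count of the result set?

Base: (n27, hops=0).
Iteration 1: edges from {n27} -> (n4, hops=1).
Iteration 2: edges from {n4} -> (n21, hops=2).
Iteration 3: no outgoing edges from {n21}; recursion stops.
Total rows emitted: 3.

3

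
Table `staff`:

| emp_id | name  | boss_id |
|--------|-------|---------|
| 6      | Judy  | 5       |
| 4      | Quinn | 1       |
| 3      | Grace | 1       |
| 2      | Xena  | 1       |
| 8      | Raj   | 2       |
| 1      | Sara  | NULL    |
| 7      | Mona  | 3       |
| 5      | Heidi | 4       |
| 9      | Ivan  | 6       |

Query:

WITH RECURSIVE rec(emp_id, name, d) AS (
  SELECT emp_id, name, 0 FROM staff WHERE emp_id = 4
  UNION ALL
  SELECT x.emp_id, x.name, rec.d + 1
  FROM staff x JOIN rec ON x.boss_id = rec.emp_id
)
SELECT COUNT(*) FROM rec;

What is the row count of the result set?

Base: emp_id=4 (Quinn) at d 0.
Iteration 1: rows with boss_id in {4} -> Heidi (id 5, d 1).
Iteration 2: rows with boss_id in {5} -> Judy (id 6, d 2).
Iteration 3: rows with boss_id in {6} -> Ivan (id 9, d 3).
Iteration 4: no rows with boss_id in {9}; recursion stops.
Total rows emitted: 4.

4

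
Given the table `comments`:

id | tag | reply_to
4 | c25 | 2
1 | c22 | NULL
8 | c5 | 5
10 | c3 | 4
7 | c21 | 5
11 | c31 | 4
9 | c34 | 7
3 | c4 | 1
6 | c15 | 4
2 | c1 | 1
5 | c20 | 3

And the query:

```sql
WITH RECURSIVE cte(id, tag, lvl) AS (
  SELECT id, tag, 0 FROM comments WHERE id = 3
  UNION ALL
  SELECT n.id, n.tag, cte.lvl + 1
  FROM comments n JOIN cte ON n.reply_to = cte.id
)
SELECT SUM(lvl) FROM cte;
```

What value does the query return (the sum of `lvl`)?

Base: id=3 (c4) at lvl 0.
Iteration 1: rows with reply_to in {3} -> c20 (id 5, lvl 1).
Iteration 2: rows with reply_to in {5} -> c21 (id 7, lvl 2), c5 (id 8, lvl 2).
Iteration 3: rows with reply_to in {7,8} -> c34 (id 9, lvl 3).
Iteration 4: no rows with reply_to in {9}; recursion stops.
SUM(lvl) = 0 + 1 + 2 + 2 + 3 = 8.

8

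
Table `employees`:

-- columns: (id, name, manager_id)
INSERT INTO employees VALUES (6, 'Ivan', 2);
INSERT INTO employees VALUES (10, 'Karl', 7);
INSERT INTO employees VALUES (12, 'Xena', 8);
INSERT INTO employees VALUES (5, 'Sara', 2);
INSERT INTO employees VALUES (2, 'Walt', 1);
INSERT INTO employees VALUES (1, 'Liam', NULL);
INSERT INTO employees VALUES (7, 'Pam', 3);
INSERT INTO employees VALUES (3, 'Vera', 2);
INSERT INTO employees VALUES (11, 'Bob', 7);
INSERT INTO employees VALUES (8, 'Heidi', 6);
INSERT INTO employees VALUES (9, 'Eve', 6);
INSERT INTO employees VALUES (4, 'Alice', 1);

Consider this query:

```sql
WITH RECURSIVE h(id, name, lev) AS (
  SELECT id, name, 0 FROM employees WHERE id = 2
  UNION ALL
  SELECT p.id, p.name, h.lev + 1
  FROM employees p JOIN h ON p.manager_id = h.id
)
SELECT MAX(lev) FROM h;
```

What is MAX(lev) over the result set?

3

Base: id=2 (Walt) at lev 0.
Iteration 1: rows with manager_id in {2} -> Vera (id 3, lev 1), Sara (id 5, lev 1), Ivan (id 6, lev 1).
Iteration 2: rows with manager_id in {3,5,6} -> Pam (id 7, lev 2), Heidi (id 8, lev 2), Eve (id 9, lev 2).
Iteration 3: rows with manager_id in {7,8,9} -> Karl (id 10, lev 3), Bob (id 11, lev 3), Xena (id 12, lev 3).
Iteration 4: no rows with manager_id in {10,11,12}; recursion stops.
lev values: 0, 1, 1, 1, 2, 2, 2, 3, 3, 3; the maximum is 3.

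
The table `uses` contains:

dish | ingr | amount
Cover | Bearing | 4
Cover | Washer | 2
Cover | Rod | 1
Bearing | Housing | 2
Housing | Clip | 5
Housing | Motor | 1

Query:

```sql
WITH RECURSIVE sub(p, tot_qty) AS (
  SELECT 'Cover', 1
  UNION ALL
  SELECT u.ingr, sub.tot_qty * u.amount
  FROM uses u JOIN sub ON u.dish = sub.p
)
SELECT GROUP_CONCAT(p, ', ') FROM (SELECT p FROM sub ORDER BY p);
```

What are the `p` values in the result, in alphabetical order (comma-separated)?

Bearing, Clip, Cover, Housing, Motor, Rod, Washer

Base: (Cover, tot_qty=1).
Iteration 1: components of {Cover} -> Bearing = 1*4 = 4, Rod = 1*1 = 1, Washer = 1*2 = 2.
Iteration 2: components of {Bearing,Rod,Washer} -> Housing = 4*2 = 8.
Iteration 3: components of {Housing} -> Clip = 8*5 = 40, Motor = 8*1 = 8.
Iteration 4: no further components; recursion stops.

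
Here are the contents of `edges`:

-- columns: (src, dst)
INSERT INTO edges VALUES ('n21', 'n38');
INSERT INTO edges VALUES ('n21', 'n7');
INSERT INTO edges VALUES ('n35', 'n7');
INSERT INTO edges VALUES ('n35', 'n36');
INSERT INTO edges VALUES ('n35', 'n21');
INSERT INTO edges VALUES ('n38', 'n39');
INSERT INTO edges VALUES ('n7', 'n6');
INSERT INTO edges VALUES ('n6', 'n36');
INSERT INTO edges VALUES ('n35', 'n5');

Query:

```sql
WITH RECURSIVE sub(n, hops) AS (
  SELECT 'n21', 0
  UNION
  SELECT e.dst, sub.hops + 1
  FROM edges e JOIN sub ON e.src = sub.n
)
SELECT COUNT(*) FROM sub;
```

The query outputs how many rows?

6

Base: (n21, hops=0).
Iteration 1: edges from {n21} -> (n38, hops=1), (n7, hops=1).
Iteration 2: edges from {n38,n7} -> (n39, hops=2), (n6, hops=2).
Iteration 3: edges from {n39,n6} -> (n36, hops=3).
Iteration 4: no outgoing edges from {n36}; recursion stops.
Total rows emitted: 6.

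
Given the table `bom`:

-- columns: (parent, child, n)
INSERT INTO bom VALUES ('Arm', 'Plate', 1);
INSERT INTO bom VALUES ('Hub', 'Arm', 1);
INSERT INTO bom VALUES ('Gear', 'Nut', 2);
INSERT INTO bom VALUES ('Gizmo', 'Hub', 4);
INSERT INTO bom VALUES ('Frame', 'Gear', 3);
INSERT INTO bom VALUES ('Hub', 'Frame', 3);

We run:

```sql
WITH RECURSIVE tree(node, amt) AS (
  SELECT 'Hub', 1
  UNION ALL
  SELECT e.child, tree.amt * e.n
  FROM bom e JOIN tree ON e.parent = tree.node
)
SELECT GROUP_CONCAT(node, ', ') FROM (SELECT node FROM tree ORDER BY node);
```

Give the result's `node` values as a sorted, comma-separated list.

Arm, Frame, Gear, Hub, Nut, Plate

Base: (Hub, amt=1).
Iteration 1: components of {Hub} -> Arm = 1*1 = 1, Frame = 1*3 = 3.
Iteration 2: components of {Arm,Frame} -> Gear = 3*3 = 9, Plate = 1*1 = 1.
Iteration 3: components of {Gear,Plate} -> Nut = 9*2 = 18.
Iteration 4: no further components; recursion stops.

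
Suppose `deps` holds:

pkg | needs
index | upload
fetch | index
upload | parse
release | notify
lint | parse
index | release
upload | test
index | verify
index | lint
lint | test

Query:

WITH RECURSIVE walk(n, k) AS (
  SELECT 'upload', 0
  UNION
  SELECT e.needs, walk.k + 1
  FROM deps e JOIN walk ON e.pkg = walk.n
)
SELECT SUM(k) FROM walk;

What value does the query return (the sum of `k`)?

2

Base: (upload, k=0).
Iteration 1: edges from {upload} -> (parse, k=1), (test, k=1).
Iteration 2: no outgoing edges from {parse,test}; recursion stops.
SUM(k) = 0 + 1 + 1 = 2.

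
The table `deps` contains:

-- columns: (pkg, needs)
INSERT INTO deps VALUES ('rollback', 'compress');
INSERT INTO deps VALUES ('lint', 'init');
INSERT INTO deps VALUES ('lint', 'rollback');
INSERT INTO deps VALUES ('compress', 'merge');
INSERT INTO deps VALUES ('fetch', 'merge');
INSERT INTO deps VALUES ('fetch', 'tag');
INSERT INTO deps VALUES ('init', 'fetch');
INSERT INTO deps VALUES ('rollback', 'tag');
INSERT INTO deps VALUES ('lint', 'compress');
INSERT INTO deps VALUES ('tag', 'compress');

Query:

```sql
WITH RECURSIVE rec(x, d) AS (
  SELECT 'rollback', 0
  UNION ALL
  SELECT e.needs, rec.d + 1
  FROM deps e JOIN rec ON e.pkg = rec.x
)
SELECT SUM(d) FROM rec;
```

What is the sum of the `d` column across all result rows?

Base: (rollback, d=0).
Iteration 1: edges from {rollback} -> (compress, d=1), (tag, d=1).
Iteration 2: edges from {compress,tag} -> (compress, d=2), (merge, d=2).
Iteration 3: edges from {compress,merge} -> (merge, d=3).
Iteration 4: no outgoing edges from {merge}; recursion stops.
SUM(d) = 0 + 1 + 1 + 2 + 2 + 3 = 9.

9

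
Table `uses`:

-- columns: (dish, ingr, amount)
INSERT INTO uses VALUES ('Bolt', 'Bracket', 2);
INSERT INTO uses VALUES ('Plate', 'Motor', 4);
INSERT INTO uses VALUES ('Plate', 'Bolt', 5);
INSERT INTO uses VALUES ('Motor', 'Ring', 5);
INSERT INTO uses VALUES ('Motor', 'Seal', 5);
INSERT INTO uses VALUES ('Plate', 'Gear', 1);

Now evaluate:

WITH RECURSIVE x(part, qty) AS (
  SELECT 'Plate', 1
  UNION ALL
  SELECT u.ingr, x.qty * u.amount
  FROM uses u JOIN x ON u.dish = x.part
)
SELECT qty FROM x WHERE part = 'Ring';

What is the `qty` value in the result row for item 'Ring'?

20

Base: (Plate, qty=1).
Iteration 1: components of {Plate} -> Bolt = 1*5 = 5, Gear = 1*1 = 1, Motor = 1*4 = 4.
Iteration 2: components of {Bolt,Gear,Motor} -> Bracket = 5*2 = 10, Ring = 4*5 = 20, Seal = 4*5 = 20.
Iteration 3: no further components; recursion stops.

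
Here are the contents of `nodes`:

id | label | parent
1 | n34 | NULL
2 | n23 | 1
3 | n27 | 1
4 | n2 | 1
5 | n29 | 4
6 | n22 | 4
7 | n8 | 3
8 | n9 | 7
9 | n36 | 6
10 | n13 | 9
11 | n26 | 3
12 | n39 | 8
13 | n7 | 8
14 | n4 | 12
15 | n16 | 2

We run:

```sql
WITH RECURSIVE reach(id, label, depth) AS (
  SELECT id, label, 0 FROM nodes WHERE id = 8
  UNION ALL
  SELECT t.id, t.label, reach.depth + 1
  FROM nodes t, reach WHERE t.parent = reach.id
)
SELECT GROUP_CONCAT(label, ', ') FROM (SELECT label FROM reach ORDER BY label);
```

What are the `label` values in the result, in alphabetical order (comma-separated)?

n39, n4, n7, n9

Base: id=8 (n9) at depth 0.
Iteration 1: rows with parent in {8} -> n39 (id 12, depth 1), n7 (id 13, depth 1).
Iteration 2: rows with parent in {12,13} -> n4 (id 14, depth 2).
Iteration 3: no rows with parent in {14}; recursion stops.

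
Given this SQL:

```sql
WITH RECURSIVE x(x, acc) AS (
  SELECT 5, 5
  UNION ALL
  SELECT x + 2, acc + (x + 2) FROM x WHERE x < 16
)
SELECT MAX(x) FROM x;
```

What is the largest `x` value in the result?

Base: x=5, acc=5.
Iteration 1: 5 < 16 holds -> x = 5 + 2 = 7, acc = 5 + 7 = 12.
Iteration 2: 7 < 16 holds -> x = 7 + 2 = 9, acc = 12 + 9 = 21.
Iteration 3: 9 < 16 holds -> x = 9 + 2 = 11, acc = 21 + 11 = 32.
Iteration 4: 11 < 16 holds -> x = 11 + 2 = 13, acc = 32 + 13 = 45.
Iteration 5: 13 < 16 holds -> x = 13 + 2 = 15, acc = 45 + 15 = 60.
Iteration 6: 15 < 16 holds -> x = 15 + 2 = 17, acc = 60 + 17 = 77.
Iteration 7: 17 < 16 fails; recursion stops.
x values: 5, 7, 9, 11, 13, 15, 17; the maximum is 17.

17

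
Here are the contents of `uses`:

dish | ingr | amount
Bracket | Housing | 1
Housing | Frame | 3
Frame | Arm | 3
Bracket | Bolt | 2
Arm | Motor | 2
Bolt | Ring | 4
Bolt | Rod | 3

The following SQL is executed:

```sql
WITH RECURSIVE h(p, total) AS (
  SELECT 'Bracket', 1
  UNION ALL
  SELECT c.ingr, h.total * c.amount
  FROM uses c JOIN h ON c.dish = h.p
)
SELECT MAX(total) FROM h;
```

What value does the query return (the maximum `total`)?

18

Base: (Bracket, total=1).
Iteration 1: components of {Bracket} -> Bolt = 1*2 = 2, Housing = 1*1 = 1.
Iteration 2: components of {Bolt,Housing} -> Frame = 1*3 = 3, Ring = 2*4 = 8, Rod = 2*3 = 6.
Iteration 3: components of {Frame,Ring,Rod} -> Arm = 3*3 = 9.
Iteration 4: components of {Arm} -> Motor = 9*2 = 18.
Iteration 5: no further components; recursion stops.
total values: 1, 1, 2, 3, 8, 6, 9, 18; the maximum is 18.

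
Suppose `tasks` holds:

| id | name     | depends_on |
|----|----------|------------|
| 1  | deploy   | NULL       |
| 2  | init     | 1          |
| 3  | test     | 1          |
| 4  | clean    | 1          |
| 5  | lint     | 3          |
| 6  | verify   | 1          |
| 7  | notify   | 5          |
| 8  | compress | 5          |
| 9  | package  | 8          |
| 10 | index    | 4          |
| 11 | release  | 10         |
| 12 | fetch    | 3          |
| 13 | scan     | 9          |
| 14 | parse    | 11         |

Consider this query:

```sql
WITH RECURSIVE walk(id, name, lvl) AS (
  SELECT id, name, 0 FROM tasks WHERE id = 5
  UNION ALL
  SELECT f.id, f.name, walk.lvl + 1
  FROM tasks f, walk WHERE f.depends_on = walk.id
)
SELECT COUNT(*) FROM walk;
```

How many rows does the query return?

5

Base: id=5 (lint) at lvl 0.
Iteration 1: rows with depends_on in {5} -> notify (id 7, lvl 1), compress (id 8, lvl 1).
Iteration 2: rows with depends_on in {7,8} -> package (id 9, lvl 2).
Iteration 3: rows with depends_on in {9} -> scan (id 13, lvl 3).
Iteration 4: no rows with depends_on in {13}; recursion stops.
Total rows emitted: 5.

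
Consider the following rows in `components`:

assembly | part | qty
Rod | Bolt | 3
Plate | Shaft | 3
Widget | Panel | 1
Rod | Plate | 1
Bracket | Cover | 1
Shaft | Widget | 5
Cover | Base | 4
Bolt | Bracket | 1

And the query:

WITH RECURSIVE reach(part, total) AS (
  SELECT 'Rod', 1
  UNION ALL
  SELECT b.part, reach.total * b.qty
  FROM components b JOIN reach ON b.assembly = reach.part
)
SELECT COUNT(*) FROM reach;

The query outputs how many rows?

Base: (Rod, total=1).
Iteration 1: components of {Rod} -> Bolt = 1*3 = 3, Plate = 1*1 = 1.
Iteration 2: components of {Bolt,Plate} -> Bracket = 3*1 = 3, Shaft = 1*3 = 3.
Iteration 3: components of {Bracket,Shaft} -> Cover = 3*1 = 3, Widget = 3*5 = 15.
Iteration 4: components of {Cover,Widget} -> Base = 3*4 = 12, Panel = 15*1 = 15.
Iteration 5: no further components; recursion stops.
Total rows emitted: 9.

9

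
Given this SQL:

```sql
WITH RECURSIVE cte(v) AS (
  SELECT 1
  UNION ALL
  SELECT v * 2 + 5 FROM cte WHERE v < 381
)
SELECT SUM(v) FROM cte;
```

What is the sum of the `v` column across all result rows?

Base: v=1.
Iteration 1: 1 < 381 holds -> v = 1 * 2 + 5 = 7.
Iteration 2: 7 < 381 holds -> v = 7 * 2 + 5 = 19.
Iteration 3: 19 < 381 holds -> v = 19 * 2 + 5 = 43.
Iteration 4: 43 < 381 holds -> v = 43 * 2 + 5 = 91.
Iteration 5: 91 < 381 holds -> v = 91 * 2 + 5 = 187.
Iteration 6: 187 < 381 holds -> v = 187 * 2 + 5 = 379.
Iteration 7: 379 < 381 holds -> v = 379 * 2 + 5 = 763.
Iteration 8: 763 < 381 fails; recursion stops.
SUM(v) = 1 + 7 + 19 + 43 + 91 + 187 + 379 + 763 = 1490.

1490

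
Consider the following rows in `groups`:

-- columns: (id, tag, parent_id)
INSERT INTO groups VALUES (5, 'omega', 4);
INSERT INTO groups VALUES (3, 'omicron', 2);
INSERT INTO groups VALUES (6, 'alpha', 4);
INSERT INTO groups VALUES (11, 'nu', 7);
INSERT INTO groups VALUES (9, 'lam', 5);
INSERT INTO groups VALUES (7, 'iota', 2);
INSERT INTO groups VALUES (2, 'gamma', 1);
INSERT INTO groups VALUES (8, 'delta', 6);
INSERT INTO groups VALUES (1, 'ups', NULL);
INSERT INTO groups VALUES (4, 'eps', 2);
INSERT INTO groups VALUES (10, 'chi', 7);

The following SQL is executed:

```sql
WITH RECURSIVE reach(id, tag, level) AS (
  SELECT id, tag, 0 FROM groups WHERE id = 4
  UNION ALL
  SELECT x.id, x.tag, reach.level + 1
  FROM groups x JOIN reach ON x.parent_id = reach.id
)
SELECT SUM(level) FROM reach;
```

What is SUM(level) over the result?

Base: id=4 (eps) at level 0.
Iteration 1: rows with parent_id in {4} -> omega (id 5, level 1), alpha (id 6, level 1).
Iteration 2: rows with parent_id in {5,6} -> delta (id 8, level 2), lam (id 9, level 2).
Iteration 3: no rows with parent_id in {8,9}; recursion stops.
SUM(level) = 0 + 1 + 1 + 2 + 2 = 6.

6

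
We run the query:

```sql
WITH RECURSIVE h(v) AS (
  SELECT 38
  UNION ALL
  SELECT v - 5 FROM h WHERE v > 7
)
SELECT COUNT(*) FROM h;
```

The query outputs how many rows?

Base: v=38.
Iteration 1: 38 > 7 holds -> v = 38 - 5 = 33.
Iteration 2: 33 > 7 holds -> v = 33 - 5 = 28.
Iteration 3: 28 > 7 holds -> v = 28 - 5 = 23.
Iteration 4: 23 > 7 holds -> v = 23 - 5 = 18.
Iteration 5: 18 > 7 holds -> v = 18 - 5 = 13.
Iteration 6: 13 > 7 holds -> v = 13 - 5 = 8.
Iteration 7: 8 > 7 holds -> v = 8 - 5 = 3.
Iteration 8: 3 > 7 fails; recursion stops.
Total rows emitted: 8.

8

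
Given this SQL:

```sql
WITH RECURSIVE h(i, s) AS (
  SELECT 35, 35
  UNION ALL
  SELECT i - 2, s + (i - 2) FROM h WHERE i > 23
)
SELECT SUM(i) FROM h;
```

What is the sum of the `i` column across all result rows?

203

Base: i=35, s=35.
Iteration 1: 35 > 23 holds -> i = 35 - 2 = 33, s = 35 + 33 = 68.
Iteration 2: 33 > 23 holds -> i = 33 - 2 = 31, s = 68 + 31 = 99.
Iteration 3: 31 > 23 holds -> i = 31 - 2 = 29, s = 99 + 29 = 128.
Iteration 4: 29 > 23 holds -> i = 29 - 2 = 27, s = 128 + 27 = 155.
Iteration 5: 27 > 23 holds -> i = 27 - 2 = 25, s = 155 + 25 = 180.
Iteration 6: 25 > 23 holds -> i = 25 - 2 = 23, s = 180 + 23 = 203.
Iteration 7: 23 > 23 fails; recursion stops.
SUM(i) = 35 + 33 + 31 + 29 + 27 + 25 + 23 = 203.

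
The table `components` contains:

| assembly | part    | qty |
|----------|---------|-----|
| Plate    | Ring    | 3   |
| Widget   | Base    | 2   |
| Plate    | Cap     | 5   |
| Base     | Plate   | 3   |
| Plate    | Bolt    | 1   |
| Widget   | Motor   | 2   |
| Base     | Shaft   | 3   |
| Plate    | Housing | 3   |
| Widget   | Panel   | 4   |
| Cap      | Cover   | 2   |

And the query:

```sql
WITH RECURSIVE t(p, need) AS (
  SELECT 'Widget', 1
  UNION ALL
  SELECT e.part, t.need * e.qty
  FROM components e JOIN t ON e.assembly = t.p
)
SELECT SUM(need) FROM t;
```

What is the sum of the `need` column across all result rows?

Base: (Widget, need=1).
Iteration 1: components of {Widget} -> Base = 1*2 = 2, Motor = 1*2 = 2, Panel = 1*4 = 4.
Iteration 2: components of {Base,Motor,Panel} -> Plate = 2*3 = 6, Shaft = 2*3 = 6.
Iteration 3: components of {Plate,Shaft} -> Bolt = 6*1 = 6, Cap = 6*5 = 30, Housing = 6*3 = 18, Ring = 6*3 = 18.
Iteration 4: components of {Bolt,Cap,Housing,Ring} -> Cover = 30*2 = 60.
Iteration 5: no further components; recursion stops.
SUM(need) = 1 + 4 + 2 + 2 + 6 + 6 + 18 + 6 + 30 + 18 + 60 = 153.

153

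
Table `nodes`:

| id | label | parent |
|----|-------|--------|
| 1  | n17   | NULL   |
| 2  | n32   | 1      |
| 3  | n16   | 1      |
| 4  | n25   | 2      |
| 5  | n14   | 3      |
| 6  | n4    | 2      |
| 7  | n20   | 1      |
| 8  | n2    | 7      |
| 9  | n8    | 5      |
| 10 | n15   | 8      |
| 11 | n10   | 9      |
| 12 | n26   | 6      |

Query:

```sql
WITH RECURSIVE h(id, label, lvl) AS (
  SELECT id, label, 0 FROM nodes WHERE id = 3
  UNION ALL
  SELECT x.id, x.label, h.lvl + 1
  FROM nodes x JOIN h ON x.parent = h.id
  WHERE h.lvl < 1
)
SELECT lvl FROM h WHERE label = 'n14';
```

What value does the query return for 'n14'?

1

Base: id=3 (n16) at lvl 0.
Iteration 1: rows with parent in {3} -> n14 (id 5, lvl 1).
Iteration 2: lvl < 1 fails for all current rows; recursion stops.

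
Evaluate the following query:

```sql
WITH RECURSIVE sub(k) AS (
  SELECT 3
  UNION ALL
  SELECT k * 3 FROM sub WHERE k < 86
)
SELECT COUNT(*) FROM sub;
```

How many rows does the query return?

5

Base: k=3.
Iteration 1: 3 < 86 holds -> k = 3 * 3 = 9.
Iteration 2: 9 < 86 holds -> k = 9 * 3 = 27.
Iteration 3: 27 < 86 holds -> k = 27 * 3 = 81.
Iteration 4: 81 < 86 holds -> k = 81 * 3 = 243.
Iteration 5: 243 < 86 fails; recursion stops.
Total rows emitted: 5.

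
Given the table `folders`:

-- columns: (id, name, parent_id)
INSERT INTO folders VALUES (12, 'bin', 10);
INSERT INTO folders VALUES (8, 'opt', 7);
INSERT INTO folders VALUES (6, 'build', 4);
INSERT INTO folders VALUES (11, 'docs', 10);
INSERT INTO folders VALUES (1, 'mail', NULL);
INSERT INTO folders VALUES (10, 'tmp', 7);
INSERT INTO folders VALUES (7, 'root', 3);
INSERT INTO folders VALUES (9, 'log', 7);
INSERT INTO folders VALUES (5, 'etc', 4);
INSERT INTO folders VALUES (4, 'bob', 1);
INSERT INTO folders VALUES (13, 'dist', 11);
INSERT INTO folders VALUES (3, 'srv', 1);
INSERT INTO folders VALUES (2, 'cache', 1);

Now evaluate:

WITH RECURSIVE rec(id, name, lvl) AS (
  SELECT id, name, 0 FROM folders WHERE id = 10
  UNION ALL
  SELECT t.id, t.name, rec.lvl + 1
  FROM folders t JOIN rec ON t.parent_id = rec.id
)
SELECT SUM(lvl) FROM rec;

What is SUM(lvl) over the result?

4

Base: id=10 (tmp) at lvl 0.
Iteration 1: rows with parent_id in {10} -> docs (id 11, lvl 1), bin (id 12, lvl 1).
Iteration 2: rows with parent_id in {11,12} -> dist (id 13, lvl 2).
Iteration 3: no rows with parent_id in {13}; recursion stops.
SUM(lvl) = 0 + 1 + 1 + 2 = 4.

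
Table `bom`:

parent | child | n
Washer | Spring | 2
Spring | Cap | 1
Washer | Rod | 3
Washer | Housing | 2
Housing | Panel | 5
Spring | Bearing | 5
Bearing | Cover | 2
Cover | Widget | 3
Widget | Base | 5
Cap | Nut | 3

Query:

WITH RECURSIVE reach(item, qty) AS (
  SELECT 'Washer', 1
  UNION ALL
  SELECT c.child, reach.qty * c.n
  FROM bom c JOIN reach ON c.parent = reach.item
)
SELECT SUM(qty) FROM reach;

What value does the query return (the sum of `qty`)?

Base: (Washer, qty=1).
Iteration 1: components of {Washer} -> Housing = 1*2 = 2, Rod = 1*3 = 3, Spring = 1*2 = 2.
Iteration 2: components of {Housing,Rod,Spring} -> Bearing = 2*5 = 10, Cap = 2*1 = 2, Panel = 2*5 = 10.
Iteration 3: components of {Bearing,Cap,Panel} -> Cover = 10*2 = 20, Nut = 2*3 = 6.
Iteration 4: components of {Cover,Nut} -> Widget = 20*3 = 60.
Iteration 5: components of {Widget} -> Base = 60*5 = 300.
Iteration 6: no further components; recursion stops.
SUM(qty) = 1 + 2 + 3 + 2 + 2 + 10 + 10 + 6 + 20 + 60 + 300 = 416.

416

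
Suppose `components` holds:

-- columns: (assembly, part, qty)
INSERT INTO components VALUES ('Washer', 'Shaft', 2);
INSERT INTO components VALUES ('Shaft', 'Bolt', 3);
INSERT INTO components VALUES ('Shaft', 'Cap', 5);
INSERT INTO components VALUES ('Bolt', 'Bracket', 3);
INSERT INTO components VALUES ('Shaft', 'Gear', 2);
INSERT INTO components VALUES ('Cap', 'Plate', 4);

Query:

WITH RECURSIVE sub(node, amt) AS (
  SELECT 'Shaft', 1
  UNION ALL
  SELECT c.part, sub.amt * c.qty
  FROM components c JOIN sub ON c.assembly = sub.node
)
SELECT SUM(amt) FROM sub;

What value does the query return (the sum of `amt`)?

40

Base: (Shaft, amt=1).
Iteration 1: components of {Shaft} -> Bolt = 1*3 = 3, Cap = 1*5 = 5, Gear = 1*2 = 2.
Iteration 2: components of {Bolt,Cap,Gear} -> Bracket = 3*3 = 9, Plate = 5*4 = 20.
Iteration 3: no further components; recursion stops.
SUM(amt) = 1 + 3 + 5 + 2 + 9 + 20 = 40.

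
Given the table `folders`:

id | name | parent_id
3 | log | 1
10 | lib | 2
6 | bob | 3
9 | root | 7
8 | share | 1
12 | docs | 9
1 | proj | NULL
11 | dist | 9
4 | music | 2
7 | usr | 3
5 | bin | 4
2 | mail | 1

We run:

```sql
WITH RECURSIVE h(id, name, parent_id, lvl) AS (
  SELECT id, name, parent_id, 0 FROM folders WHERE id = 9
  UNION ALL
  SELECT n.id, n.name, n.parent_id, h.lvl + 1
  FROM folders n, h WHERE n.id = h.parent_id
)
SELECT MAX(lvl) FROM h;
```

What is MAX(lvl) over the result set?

3

Base: id=9 (root), parent_id=7, lvl 0.
Iteration 1: join on id=7 -> usr (id 7, parent_id=3, lvl 1).
Iteration 2: join on id=3 -> log (id 3, parent_id=1, lvl 2).
Iteration 3: join on id=1 -> proj (id 1, parent_id=NULL, lvl 3).
Iteration 4: parent_id is NULL; no match; recursion stops.
lvl values: 0, 1, 2, 3; the maximum is 3.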